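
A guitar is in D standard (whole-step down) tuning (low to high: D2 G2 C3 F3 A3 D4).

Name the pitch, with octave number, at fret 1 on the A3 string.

A♯3

Each fret is one semitone, so A3 + 1 = A♯3.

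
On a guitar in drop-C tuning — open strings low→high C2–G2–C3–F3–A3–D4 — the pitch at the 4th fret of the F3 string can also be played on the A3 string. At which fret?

F3 at fret 4 is F3 + 4 semitones = A3.
The open A3 string is 4 semitones above the open F3, so the same pitch on the A3 string lies at fret 4 − 4 = 0.

0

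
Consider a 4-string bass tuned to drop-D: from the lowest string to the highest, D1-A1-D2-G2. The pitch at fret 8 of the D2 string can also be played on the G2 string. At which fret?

3

D2 at fret 8 is D2 + 8 semitones = A#2.
The open G2 string is 5 semitones above the open D2, so the same pitch on the G2 string lies at fret 8 − 5 = 3.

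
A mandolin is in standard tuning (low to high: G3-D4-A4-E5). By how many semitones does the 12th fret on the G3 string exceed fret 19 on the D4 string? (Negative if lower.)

G3 at fret 12 → G4 (MIDI 67); D4 at fret 19 → A5 (MIDI 81).
67 − 81 = -14, so the two pitches are 14 semitones apart.

-14 semitones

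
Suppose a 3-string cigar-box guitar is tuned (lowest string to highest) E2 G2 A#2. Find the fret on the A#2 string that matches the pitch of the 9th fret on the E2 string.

3

E2 at fret 9 is E2 + 9 semitones = C#3.
The open A#2 string is 6 semitones above the open E2, so the same pitch on the A#2 string lies at fret 9 − 6 = 3.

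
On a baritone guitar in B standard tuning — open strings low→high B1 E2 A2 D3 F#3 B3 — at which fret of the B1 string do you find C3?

C3 is 13 semitones above the open B1 (B–C–C#–D–…–A#–B–C), so it sits at fret 13.

13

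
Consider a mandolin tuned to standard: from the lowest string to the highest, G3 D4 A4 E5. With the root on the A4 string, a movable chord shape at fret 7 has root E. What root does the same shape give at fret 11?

Moving from fret 7 to fret 11 shifts the root by 4 semitones.
E up 4 semitones is G♯.

G♯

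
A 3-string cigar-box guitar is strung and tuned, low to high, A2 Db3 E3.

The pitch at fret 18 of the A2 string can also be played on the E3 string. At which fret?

11

Fret 18 on A2 is MIDI 45 + 18 = 63 (Eb4). On the E3 string (open MIDI 52), that pitch is 63 − 52 = fret 11.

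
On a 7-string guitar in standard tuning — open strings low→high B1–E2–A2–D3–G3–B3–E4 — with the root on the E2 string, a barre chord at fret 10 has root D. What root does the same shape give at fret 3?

G

Moving from fret 10 to fret 3 shifts the root by -7 semitones.
D down 7 semitones is G.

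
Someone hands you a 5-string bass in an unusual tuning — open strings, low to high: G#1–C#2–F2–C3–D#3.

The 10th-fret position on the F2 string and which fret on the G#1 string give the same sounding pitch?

Fret 10 on F2 is MIDI 41 + 10 = 51 (D#3). On the G#1 string (open MIDI 32), that pitch is 51 − 32 = fret 19.

19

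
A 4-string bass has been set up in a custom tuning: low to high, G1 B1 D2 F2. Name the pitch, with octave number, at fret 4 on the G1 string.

G1 is MIDI 31. Adding 4 gives 35, which is B1.

B1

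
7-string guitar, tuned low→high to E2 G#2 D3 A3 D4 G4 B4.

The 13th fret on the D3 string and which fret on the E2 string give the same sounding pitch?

23

D3 at fret 13 is D3 + 13 semitones = D#4.
The open E2 string is 10 semitones below the open D3, so the same pitch on the E2 string lies at fret 13 + 10 = 23.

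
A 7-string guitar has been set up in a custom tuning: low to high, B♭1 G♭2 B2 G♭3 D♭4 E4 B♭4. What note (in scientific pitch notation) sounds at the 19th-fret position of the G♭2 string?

G♭2 is MIDI 42. Adding 19 gives 61, which is D♭4.
(Equivalently spelled C♯4.)

D♭4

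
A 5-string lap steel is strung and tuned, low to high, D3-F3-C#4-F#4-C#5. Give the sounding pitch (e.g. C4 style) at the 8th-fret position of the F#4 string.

The open F#4 string plus 8 semitones: F#–G–G#–A–A#–B–C–C#–D.
The walk passes from B into C once, so the octave number goes from 4 to 5.

D5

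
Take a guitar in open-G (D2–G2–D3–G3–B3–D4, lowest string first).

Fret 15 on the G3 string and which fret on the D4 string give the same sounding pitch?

8

Fret 15 on G3 is MIDI 55 + 15 = 70 (A#4). On the D4 string (open MIDI 62), that pitch is 70 − 62 = fret 8.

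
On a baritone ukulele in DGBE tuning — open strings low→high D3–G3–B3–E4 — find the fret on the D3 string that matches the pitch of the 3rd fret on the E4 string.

17

E4 at fret 3 is E4 + 3 semitones = G4.
The open D3 string is 14 semitones below the open E4, so the same pitch on the D3 string lies at fret 3 + 14 = 17.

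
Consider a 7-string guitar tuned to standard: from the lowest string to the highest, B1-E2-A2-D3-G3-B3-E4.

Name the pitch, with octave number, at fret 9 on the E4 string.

C♯5

E4 is MIDI 64. Adding 9 gives 73, which is C♯5.
(Equivalently spelled D♭5.)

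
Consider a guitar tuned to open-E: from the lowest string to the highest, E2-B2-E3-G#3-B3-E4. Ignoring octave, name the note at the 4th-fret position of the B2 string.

Each fret is one semitone, so B2 + 4 = D#.
(Equivalently spelled Eb.)

D#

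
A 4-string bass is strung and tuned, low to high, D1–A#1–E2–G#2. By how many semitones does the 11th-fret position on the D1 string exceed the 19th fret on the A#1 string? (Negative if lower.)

D1 at fret 11 → C#2 (MIDI 37); A#1 at fret 19 → F3 (MIDI 53).
37 − 53 = -16, so the two pitches are 16 semitones apart.

-16 semitones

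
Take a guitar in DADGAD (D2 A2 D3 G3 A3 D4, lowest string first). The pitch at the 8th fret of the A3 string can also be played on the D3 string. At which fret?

Fret 8 on A3 is MIDI 57 + 8 = 65 (F4). On the D3 string (open MIDI 50), that pitch is 65 − 50 = fret 15.

15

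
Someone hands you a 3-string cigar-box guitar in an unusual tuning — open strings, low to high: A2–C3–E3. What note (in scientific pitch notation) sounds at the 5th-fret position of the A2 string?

D3

The open A2 string plus 5 semitones: A–A#–B–C–C#–D.
The walk passes from B into C once, so the octave number goes from 2 to 3.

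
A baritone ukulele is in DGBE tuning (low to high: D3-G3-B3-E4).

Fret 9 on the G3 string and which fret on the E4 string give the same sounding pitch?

0

Fret 9 on G3 is MIDI 55 + 9 = 64 (E4). On the E4 string (open MIDI 64), that pitch is 64 − 64 = fret 0.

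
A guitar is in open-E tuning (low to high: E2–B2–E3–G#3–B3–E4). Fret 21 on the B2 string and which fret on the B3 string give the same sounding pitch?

B2 at fret 21 is B2 + 21 semitones = G#4.
The open B3 string is 12 semitones above the open B2, so the same pitch on the B3 string lies at fret 21 − 12 = 9.

9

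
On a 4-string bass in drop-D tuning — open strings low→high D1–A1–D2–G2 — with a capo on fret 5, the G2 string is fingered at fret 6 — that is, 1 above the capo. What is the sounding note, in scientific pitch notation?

C#3

The capo raises the open G2 by 5 semitones to C3; fretting 1 more gives G2 + 5 + 1 = G2 + 6 semitones = C#3.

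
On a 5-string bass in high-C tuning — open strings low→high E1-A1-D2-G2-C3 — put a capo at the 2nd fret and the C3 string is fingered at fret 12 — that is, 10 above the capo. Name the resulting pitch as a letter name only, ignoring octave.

The capo raises the open C3 by 2 semitones to D3; fretting 10 more gives C3 + 2 + 10 = C3 + 12 semitones, landing on C.

C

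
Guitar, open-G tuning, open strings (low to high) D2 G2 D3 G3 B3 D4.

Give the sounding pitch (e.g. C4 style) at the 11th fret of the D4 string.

D4 is MIDI 62. Adding 11 gives 73, which is C♯5.

C♯5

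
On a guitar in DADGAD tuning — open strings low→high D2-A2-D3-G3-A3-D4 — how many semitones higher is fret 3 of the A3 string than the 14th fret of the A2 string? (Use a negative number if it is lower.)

1 semitone

A3 at fret 3 → C4 (MIDI 60); A2 at fret 14 → B3 (MIDI 59).
60 − 59 = 1, so the two pitches are 1 semitone apart.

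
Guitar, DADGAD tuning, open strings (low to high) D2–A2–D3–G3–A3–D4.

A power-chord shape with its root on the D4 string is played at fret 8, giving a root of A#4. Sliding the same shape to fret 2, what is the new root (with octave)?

E4

Moving from fret 8 to fret 2 shifts the root by -6 semitones.
A#4 down 6 semitones is E4.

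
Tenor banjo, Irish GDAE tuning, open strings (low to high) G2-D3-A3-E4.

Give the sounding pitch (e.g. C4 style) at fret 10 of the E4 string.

D5

E4 is MIDI 64. Adding 10 gives 74, which is D5.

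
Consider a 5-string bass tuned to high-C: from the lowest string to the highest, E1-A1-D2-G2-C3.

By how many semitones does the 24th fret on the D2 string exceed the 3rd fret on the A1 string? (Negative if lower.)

26 semitones

D2 at fret 24 → D4 (MIDI 62); A1 at fret 3 → C2 (MIDI 36).
62 − 36 = 26, so the two pitches are 26 semitones apart.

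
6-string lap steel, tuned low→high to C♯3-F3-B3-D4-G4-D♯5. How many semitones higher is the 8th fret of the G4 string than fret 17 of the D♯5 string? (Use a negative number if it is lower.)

G4 at fret 8 → D♯5 (MIDI 75); D♯5 at fret 17 → G♯6 (MIDI 92).
75 − 92 = -17, so the two pitches are 17 semitones apart.

-17 semitones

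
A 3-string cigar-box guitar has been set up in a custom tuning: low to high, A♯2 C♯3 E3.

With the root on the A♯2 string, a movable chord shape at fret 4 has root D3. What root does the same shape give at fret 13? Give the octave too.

B3

Moving from fret 4 to fret 13 shifts the root by 9 semitones.
D3 up 9 semitones is B3.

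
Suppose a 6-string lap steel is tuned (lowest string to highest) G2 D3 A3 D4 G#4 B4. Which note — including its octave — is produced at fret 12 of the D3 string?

D4

D3 is MIDI 50. Adding 12 gives 62, which is D4.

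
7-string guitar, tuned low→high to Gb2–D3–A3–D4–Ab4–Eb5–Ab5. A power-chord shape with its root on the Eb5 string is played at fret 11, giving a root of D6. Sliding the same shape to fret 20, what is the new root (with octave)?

Moving from fret 11 to fret 20 shifts the root by 9 semitones.
D6 up 9 semitones is B6.

B6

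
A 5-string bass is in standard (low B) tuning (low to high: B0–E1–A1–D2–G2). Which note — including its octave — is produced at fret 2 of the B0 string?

C♯1

The open B0 string plus 2 semitones: B–C–C#.
The walk passes from B into C once, so the octave number goes from 0 to 1.
(Equivalently spelled D♭1.)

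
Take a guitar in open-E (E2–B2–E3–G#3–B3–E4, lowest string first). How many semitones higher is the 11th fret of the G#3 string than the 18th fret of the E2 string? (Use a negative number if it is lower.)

9 semitones

G#3 at fret 11 → G4 (MIDI 67); E2 at fret 18 → A#3 (MIDI 58).
67 − 58 = 9, so the two pitches are 9 semitones apart.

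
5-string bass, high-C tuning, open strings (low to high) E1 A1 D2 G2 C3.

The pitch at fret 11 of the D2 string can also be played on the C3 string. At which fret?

1

D2 at fret 11 is D2 + 11 semitones = C#3.
The open C3 string is 10 semitones above the open D2, so the same pitch on the C3 string lies at fret 11 − 10 = 1.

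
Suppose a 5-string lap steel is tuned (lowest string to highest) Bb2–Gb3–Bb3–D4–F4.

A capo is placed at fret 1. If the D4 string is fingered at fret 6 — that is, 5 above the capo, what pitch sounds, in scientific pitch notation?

Ab4

The capo raises the open D4 by 1 semitone to Eb4; fretting 5 more gives D4 + 1 + 5 = D4 + 6 semitones = Ab4.
(Also written G#.)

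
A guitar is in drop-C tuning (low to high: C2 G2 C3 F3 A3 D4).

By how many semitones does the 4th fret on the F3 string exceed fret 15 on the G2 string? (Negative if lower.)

F3 at fret 4 → A3 (MIDI 57); G2 at fret 15 → A#3 (MIDI 58).
57 − 58 = -1, so the two pitches are 1 semitone apart.

-1 semitone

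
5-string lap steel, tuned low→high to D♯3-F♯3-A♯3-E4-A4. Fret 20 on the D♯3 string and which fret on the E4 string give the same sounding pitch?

D♯3 at fret 20 is D♯3 + 20 semitones = B4.
The open E4 string is 13 semitones above the open D♯3, so the same pitch on the E4 string lies at fret 20 − 13 = 7.

7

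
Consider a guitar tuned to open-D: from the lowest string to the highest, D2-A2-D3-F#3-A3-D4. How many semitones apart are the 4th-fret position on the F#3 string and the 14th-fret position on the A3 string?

13 semitones

F#3 at fret 4 → A#3 (MIDI 58); A3 at fret 14 → B4 (MIDI 71).
58 − 71 = -13, so the two pitches are 13 semitones apart, with B4 the higher.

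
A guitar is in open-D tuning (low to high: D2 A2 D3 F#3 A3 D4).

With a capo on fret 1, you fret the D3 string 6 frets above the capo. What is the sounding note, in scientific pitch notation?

The capo raises the open D3 by 1 semitone to D#3; fretting 6 more gives D3 + 1 + 6 = D3 + 7 semitones = A3.

A3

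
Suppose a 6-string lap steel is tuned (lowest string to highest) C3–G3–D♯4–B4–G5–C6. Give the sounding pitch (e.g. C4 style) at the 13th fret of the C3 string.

Each fret is one semitone, so C3 + 13 = C♯4.
(Equivalently spelled D♭4.)

C♯4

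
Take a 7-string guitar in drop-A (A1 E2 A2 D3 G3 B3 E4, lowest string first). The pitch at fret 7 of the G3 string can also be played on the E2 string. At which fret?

G3 at fret 7 is G3 + 7 semitones = D4.
The open E2 string is 15 semitones below the open G3, so the same pitch on the E2 string lies at fret 7 + 15 = 22.

22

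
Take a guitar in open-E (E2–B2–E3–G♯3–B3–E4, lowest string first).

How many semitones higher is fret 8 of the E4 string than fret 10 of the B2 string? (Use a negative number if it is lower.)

E4 at fret 8 → C5 (MIDI 72); B2 at fret 10 → A3 (MIDI 57).
72 − 57 = 15, so the two pitches are 15 semitones apart.

15 semitones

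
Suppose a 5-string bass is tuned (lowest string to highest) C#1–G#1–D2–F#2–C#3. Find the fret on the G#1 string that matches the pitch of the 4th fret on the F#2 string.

14

Fret 4 on F#2 is MIDI 42 + 4 = 46 (A#2). On the G#1 string (open MIDI 32), that pitch is 46 − 32 = fret 14.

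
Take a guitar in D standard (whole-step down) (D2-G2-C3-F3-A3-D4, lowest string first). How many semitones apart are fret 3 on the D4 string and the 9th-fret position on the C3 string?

8 semitones

D4 at fret 3 → F4 (MIDI 65); C3 at fret 9 → A3 (MIDI 57).
65 − 57 = 8, so the two pitches are 8 semitones apart, with F4 the higher.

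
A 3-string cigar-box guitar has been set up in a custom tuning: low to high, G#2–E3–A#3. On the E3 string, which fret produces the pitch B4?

19

B4 is 19 semitones above the open E3 (E–F–F#–G–…–A–A#–B), so it sits at fret 19.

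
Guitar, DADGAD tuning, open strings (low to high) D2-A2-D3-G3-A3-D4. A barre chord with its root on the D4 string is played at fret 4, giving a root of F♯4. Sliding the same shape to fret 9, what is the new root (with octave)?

Moving from fret 4 to fret 9 shifts the root by 5 semitones.
F♯4 up 5 semitones is B4.

B4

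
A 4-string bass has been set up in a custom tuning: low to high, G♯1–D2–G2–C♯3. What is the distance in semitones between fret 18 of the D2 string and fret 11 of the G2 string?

D2 at fret 18 → G♯3 (MIDI 56); G2 at fret 11 → F♯3 (MIDI 54).
56 − 54 = 2, so the two pitches are 2 semitones apart, with G♯3 the higher.

2 semitones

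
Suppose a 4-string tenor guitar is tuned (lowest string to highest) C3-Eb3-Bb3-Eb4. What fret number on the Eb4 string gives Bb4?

Bb4 is 7 semitones above the open Eb4 (Eb–E–F–Gb–G–Ab–A–Bb), so it sits at fret 7.

7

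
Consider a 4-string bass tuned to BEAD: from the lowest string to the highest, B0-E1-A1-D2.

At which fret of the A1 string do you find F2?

F2 is 8 semitones above the open A1 (A–A#–B–C–C#–D–D#–E–F), so it sits at fret 8.

8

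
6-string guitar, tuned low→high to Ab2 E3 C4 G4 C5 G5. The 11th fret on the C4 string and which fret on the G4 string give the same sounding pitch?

4

C4 at fret 11 is C4 + 11 semitones = B4.
The open G4 string is 7 semitones above the open C4, so the same pitch on the G4 string lies at fret 11 − 7 = 4.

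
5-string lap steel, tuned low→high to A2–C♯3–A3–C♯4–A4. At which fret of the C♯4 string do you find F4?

4

F4 is 4 semitones above the open C♯4 (C#–D–D#–E–F), so it sits at fret 4.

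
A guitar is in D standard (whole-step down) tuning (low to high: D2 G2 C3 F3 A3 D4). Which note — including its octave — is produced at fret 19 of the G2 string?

G2 is MIDI 43. Adding 19 gives 62, which is D4.

D4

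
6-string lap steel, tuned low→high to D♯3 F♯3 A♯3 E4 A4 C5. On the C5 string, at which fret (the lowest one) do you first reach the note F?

From C5, count semitones up the chromatic scale until reaching F: C–C#–D–D#–E–F — 5 steps.

5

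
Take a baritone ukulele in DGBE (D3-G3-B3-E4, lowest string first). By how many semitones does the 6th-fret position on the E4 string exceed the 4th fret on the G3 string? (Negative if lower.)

E4 at fret 6 → A#4 (MIDI 70); G3 at fret 4 → B3 (MIDI 59).
70 − 59 = 11, so the two pitches are 11 semitones apart.

11 semitones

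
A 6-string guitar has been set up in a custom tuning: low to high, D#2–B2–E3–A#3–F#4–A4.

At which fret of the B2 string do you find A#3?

A#3 is 11 semitones above the open B2 (B–C–C#–D–…–G#–A–A#), so it sits at fret 11.

11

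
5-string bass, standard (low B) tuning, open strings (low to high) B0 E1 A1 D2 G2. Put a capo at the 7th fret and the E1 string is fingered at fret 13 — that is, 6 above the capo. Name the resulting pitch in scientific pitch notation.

The capo raises the open E1 by 7 semitones to B1; fretting 6 more gives E1 + 7 + 6 = E1 + 13 semitones = F2.

F2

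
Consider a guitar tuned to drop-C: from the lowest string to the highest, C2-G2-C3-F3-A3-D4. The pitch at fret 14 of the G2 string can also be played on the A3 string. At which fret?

G2 at fret 14 is G2 + 14 semitones = A3.
The open A3 string is 14 semitones above the open G2, so the same pitch on the A3 string lies at fret 14 − 14 = 0.

0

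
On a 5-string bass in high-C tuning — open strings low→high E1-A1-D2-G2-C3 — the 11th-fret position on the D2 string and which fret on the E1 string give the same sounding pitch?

21

D2 at fret 11 is D2 + 11 semitones = C#3.
The open E1 string is 10 semitones below the open D2, so the same pitch on the E1 string lies at fret 11 + 10 = 21.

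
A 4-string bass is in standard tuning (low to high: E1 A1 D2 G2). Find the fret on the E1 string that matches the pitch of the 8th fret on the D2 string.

D2 at fret 8 is D2 + 8 semitones = A#2.
The open E1 string is 10 semitones below the open D2, so the same pitch on the E1 string lies at fret 8 + 10 = 18.

18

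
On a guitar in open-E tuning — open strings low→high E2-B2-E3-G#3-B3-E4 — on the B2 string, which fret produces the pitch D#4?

D#4 is 16 semitones above the open B2 (B–C–C#–D–…–C#–D–D#), so it sits at fret 16.

16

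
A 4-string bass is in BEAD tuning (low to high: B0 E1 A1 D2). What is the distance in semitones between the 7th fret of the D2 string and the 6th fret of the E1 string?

D2 at fret 7 → A2 (MIDI 45); E1 at fret 6 → A#1 (MIDI 34).
45 − 34 = 11, so the two pitches are 11 semitones apart, with A2 the higher.

11 semitones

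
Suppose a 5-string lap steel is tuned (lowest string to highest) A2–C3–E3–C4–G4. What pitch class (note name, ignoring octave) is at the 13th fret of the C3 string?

Each fret is one semitone, so C3 + 13 = C♯.
(Equivalently spelled D♭.)

C♯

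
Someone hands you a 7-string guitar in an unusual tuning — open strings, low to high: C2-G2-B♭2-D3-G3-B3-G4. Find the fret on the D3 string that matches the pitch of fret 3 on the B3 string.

12

Fret 3 on B3 is MIDI 59 + 3 = 62 (D4). On the D3 string (open MIDI 50), that pitch is 62 − 50 = fret 12.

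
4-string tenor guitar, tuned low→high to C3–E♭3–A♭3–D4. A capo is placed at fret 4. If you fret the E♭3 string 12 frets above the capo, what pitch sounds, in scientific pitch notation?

G4

The capo raises the open E♭3 by 4 semitones to G3; fretting 12 more gives E♭3 + 4 + 12 = E♭3 + 16 semitones = G4.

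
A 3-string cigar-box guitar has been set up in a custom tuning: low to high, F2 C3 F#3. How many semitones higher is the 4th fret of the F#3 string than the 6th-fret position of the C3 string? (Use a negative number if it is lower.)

F#3 at fret 4 → A#3 (MIDI 58); C3 at fret 6 → F#3 (MIDI 54).
58 − 54 = 4, so the two pitches are 4 semitones apart.

4 semitones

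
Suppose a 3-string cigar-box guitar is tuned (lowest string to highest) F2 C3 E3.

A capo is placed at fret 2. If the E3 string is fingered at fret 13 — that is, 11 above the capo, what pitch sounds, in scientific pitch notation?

The capo raises the open E3 by 2 semitones to F♯3; fretting 11 more gives E3 + 2 + 11 = E3 + 13 semitones = F4.

F4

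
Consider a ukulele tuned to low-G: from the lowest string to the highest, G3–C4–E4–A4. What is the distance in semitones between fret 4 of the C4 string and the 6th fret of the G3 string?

3 semitones

C4 at fret 4 → E4 (MIDI 64); G3 at fret 6 → C#4 (MIDI 61).
64 − 61 = 3, so the two pitches are 3 semitones apart, with E4 the higher.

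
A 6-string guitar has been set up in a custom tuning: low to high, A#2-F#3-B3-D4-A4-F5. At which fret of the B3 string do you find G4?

G4 is 8 semitones above the open B3 (B–C–C#–D–D#–E–F–F#–G), so it sits at fret 8.

8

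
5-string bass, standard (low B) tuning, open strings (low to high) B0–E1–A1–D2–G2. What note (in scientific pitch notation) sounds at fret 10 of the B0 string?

A1

The open B0 string plus 10 semitones: B–C–C#–D–…–G–G#–A.
The walk passes from B into C once, so the octave number goes from 0 to 1.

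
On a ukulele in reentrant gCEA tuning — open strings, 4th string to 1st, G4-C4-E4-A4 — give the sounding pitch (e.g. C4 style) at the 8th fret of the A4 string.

Each fret is one semitone, so A4 + 8 = F5.

F5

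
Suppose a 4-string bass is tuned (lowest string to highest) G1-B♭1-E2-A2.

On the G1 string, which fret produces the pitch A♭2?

A♭2 is 13 semitones above the open G1 (G–Ab–A–Bb–…–Gb–G–Ab), so it sits at fret 13.

13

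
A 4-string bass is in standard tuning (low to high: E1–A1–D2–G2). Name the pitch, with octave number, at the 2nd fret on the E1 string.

E1 is MIDI 28. Adding 2 gives 30, which is F#1.
(Equivalently spelled Gb1.)

F#1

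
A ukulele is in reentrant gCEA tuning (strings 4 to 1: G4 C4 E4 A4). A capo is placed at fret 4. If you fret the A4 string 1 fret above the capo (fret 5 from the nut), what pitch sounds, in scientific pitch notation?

The capo raises the open A4 by 4 semitones to C#5; fretting 1 more gives A4 + 4 + 1 = A4 + 5 semitones = D5.

D5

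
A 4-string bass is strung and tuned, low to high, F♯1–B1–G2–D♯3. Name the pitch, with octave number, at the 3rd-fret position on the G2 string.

The open G2 string plus 3 semitones: G–G#–A–A#.
No B→C boundary is crossed, so the octave stays at 2.

A♯2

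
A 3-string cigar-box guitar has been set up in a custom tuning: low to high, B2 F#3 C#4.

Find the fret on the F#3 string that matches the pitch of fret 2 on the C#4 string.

9

C#4 at fret 2 is C#4 + 2 semitones = D#4.
The open F#3 string is 7 semitones below the open C#4, so the same pitch on the F#3 string lies at fret 2 + 7 = 9.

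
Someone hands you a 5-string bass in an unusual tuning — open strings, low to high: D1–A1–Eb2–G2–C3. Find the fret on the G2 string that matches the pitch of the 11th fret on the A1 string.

1

A1 at fret 11 is A1 + 11 semitones = Ab2.
The open G2 string is 10 semitones above the open A1, so the same pitch on the G2 string lies at fret 11 − 10 = 1.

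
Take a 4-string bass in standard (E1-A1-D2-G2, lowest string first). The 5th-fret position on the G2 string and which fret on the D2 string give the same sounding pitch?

10

G2 at fret 5 is G2 + 5 semitones = C3.
The open D2 string is 5 semitones below the open G2, so the same pitch on the D2 string lies at fret 5 + 5 = 10.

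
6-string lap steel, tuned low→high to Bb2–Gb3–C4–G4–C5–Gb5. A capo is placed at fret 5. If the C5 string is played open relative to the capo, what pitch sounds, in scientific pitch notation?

The capo raises the open C5 by 5 semitones to F5; fretting 0 more gives C5 + 5 + 0 = C5 + 5 semitones = F5.

F5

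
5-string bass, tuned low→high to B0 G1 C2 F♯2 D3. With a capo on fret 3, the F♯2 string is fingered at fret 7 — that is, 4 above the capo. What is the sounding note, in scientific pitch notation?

The capo raises the open F♯2 by 3 semitones to A2; fretting 4 more gives F♯2 + 3 + 4 = F♯2 + 7 semitones = C♯3.
(Also written D♭.)

C♯3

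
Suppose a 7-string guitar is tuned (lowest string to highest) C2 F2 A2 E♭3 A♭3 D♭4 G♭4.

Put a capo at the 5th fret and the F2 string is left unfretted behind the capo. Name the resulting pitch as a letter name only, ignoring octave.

The capo raises the open F2 by 5 semitones to B♭2; fretting 0 more gives F2 + 5 + 0 = F2 + 5 semitones, landing on B♭.

B♭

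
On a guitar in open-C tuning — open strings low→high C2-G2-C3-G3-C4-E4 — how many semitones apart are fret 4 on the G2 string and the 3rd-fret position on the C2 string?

8 semitones

G2 at fret 4 → B2 (MIDI 47); C2 at fret 3 → D#2 (MIDI 39).
47 − 39 = 8, so the two pitches are 8 semitones apart, with B2 the higher.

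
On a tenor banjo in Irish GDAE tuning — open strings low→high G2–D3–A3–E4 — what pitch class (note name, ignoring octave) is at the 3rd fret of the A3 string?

C

A3 is MIDI 57. Adding 3 gives 60; 60 mod 12 = 0, i.e. C.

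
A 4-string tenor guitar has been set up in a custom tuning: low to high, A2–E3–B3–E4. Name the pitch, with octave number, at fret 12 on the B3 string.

B3 is MIDI 59. Adding 12 gives 71, which is B4.

B4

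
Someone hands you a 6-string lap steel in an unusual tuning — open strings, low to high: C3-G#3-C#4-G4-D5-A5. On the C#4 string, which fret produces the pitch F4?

F4 is 4 semitones above the open C#4 (C#–D–D#–E–F), so it sits at fret 4.

4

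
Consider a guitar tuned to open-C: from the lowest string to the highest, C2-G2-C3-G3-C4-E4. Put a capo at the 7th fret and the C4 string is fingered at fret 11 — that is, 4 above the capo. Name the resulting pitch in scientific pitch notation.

The capo raises the open C4 by 7 semitones to G4; fretting 4 more gives C4 + 7 + 4 = C4 + 11 semitones = B4.

B4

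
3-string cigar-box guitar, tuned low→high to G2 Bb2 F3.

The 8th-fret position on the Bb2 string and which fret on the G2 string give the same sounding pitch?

Bb2 at fret 8 is Bb2 + 8 semitones = Gb3.
The open G2 string is 3 semitones below the open Bb2, so the same pitch on the G2 string lies at fret 8 + 3 = 11.

11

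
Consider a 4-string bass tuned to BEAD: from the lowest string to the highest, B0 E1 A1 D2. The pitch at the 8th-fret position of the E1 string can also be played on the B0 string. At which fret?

Fret 8 on E1 is MIDI 28 + 8 = 36 (C2). On the B0 string (open MIDI 23), that pitch is 36 − 23 = fret 13.

13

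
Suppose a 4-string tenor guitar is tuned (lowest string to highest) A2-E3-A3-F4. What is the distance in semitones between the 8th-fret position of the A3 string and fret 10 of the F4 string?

10 semitones

A3 at fret 8 → F4 (MIDI 65); F4 at fret 10 → D#5 (MIDI 75).
65 − 75 = -10, so the two pitches are 10 semitones apart, with D#5 the higher.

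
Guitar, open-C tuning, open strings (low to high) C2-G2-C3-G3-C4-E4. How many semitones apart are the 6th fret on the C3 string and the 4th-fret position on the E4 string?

C3 at fret 6 → F#3 (MIDI 54); E4 at fret 4 → G#4 (MIDI 68).
54 − 68 = -14, so the two pitches are 14 semitones apart, with G#4 the higher.

14 semitones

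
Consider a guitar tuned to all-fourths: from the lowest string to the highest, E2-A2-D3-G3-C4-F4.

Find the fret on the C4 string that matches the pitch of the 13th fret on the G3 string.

Fret 13 on G3 is MIDI 55 + 13 = 68 (G#4). On the C4 string (open MIDI 60), that pitch is 68 − 60 = fret 8.

8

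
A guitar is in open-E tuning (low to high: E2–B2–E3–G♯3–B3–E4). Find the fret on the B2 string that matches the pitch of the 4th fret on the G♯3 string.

13

Fret 4 on G♯3 is MIDI 56 + 4 = 60 (C4). On the B2 string (open MIDI 47), that pitch is 60 − 47 = fret 13.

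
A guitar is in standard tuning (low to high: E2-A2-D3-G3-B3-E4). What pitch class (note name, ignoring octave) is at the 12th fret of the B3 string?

B

Each fret is one semitone, so B3 + 12 = B.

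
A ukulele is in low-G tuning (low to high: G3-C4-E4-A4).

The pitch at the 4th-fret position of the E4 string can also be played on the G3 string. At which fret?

13

Fret 4 on E4 is MIDI 64 + 4 = 68 (G♯4). On the G3 string (open MIDI 55), that pitch is 68 − 55 = fret 13.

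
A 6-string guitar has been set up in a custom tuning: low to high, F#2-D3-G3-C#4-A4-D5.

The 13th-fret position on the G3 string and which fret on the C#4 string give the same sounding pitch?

7

G3 at fret 13 is G3 + 13 semitones = G#4.
The open C#4 string is 6 semitones above the open G3, so the same pitch on the C#4 string lies at fret 13 − 6 = 7.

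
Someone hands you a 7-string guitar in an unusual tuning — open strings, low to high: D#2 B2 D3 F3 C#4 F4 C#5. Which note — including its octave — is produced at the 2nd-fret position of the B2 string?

Each fret is one semitone, so B2 + 2 = C#3.

C#3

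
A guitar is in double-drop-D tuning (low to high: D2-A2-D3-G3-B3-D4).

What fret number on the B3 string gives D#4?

D#4 is 4 semitones above the open B3 (B–C–C#–D–D#), so it sits at fret 4.

4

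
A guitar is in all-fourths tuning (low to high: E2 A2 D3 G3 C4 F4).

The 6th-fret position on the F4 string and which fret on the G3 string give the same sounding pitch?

Fret 6 on F4 is MIDI 65 + 6 = 71 (B4). On the G3 string (open MIDI 55), that pitch is 71 − 55 = fret 16.

16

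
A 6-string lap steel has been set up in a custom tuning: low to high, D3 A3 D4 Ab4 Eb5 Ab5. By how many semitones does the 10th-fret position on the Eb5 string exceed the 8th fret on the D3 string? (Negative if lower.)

Eb5 at fret 10 → Db6 (MIDI 85); D3 at fret 8 → Bb3 (MIDI 58).
85 − 58 = 27, so the two pitches are 27 semitones apart.

27 semitones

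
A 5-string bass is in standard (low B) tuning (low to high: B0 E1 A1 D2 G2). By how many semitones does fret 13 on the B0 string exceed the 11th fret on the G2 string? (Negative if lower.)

-18 semitones

B0 at fret 13 → C2 (MIDI 36); G2 at fret 11 → F#3 (MIDI 54).
36 − 54 = -18, so the two pitches are 18 semitones apart.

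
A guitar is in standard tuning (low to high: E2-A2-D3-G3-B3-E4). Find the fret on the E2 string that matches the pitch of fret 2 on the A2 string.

7

A2 at fret 2 is A2 + 2 semitones = B2.
The open E2 string is 5 semitones below the open A2, so the same pitch on the E2 string lies at fret 2 + 5 = 7.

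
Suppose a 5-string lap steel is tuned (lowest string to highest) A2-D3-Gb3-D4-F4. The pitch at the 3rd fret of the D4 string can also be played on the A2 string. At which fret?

Fret 3 on D4 is MIDI 62 + 3 = 65 (F4). On the A2 string (open MIDI 45), that pitch is 65 − 45 = fret 20.

20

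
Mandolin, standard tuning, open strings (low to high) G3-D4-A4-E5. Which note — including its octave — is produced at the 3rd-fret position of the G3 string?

A#3

The open G3 string plus 3 semitones: G–G#–A–A#.
No B→C boundary is crossed, so the octave stays at 3.
(Equivalently spelled Bb3.)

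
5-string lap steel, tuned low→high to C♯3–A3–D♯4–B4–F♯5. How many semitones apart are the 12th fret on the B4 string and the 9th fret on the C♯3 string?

B4 at fret 12 → B5 (MIDI 83); C♯3 at fret 9 → A♯3 (MIDI 58).
83 − 58 = 25, so the two pitches are 25 semitones apart, with B5 the higher.

25 semitones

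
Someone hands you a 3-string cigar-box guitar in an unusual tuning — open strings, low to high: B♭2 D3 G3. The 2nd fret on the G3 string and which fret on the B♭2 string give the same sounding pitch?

G3 at fret 2 is G3 + 2 semitones = A3.
The open B♭2 string is 9 semitones below the open G3, so the same pitch on the B♭2 string lies at fret 2 + 9 = 11.

11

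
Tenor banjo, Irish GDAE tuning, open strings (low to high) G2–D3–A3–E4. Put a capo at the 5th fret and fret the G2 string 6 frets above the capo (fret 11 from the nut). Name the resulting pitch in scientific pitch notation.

The capo raises the open G2 by 5 semitones to C3; fretting 6 more gives G2 + 5 + 6 = G2 + 11 semitones = F#3.
(Also written Gb.)

F#3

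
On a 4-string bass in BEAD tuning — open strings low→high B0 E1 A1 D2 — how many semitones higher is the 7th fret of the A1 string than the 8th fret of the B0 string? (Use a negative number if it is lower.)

A1 at fret 7 → E2 (MIDI 40); B0 at fret 8 → G1 (MIDI 31).
40 − 31 = 9, so the two pitches are 9 semitones apart.

9 semitones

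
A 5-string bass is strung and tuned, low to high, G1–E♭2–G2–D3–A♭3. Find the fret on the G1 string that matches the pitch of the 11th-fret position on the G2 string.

Fret 11 on G2 is MIDI 43 + 11 = 54 (G♭3). On the G1 string (open MIDI 31), that pitch is 54 − 31 = fret 23.

23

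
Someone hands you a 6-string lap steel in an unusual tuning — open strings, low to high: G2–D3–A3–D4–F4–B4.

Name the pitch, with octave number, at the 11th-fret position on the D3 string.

Each fret is one semitone, so D3 + 11 = C#4.

C#4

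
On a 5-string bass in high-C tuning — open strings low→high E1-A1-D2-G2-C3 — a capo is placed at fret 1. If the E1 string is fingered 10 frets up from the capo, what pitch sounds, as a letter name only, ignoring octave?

The capo raises the open E1 by 1 semitone to F1; fretting 10 more gives E1 + 1 + 10 = E1 + 11 semitones, landing on D#.

D#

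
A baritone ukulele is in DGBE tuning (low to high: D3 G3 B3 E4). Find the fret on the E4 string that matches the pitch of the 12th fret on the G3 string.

3

G3 at fret 12 is G3 + 12 semitones = G4.
The open E4 string is 9 semitones above the open G3, so the same pitch on the E4 string lies at fret 12 − 9 = 3.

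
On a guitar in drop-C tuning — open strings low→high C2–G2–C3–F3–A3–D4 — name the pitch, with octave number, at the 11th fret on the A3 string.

G#4

The open A3 string plus 11 semitones: A–A#–B–C–…–F#–G–G#.
The walk passes from B into C once, so the octave number goes from 3 to 4.
(Equivalently spelled Ab4.)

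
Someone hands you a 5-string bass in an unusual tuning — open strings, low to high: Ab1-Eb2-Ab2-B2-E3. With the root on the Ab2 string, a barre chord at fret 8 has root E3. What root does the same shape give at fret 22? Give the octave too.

Moving from fret 8 to fret 22 shifts the root by 14 semitones.
E3 up 14 semitones is Gb4.

Gb4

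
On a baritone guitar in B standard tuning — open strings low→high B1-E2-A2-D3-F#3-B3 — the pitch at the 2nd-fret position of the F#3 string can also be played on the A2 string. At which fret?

Fret 2 on F#3 is MIDI 54 + 2 = 56 (G#3). On the A2 string (open MIDI 45), that pitch is 56 − 45 = fret 11.

11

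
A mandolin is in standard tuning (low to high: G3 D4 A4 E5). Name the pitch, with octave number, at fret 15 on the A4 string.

C6

Each fret is one semitone, so A4 + 15 = C6.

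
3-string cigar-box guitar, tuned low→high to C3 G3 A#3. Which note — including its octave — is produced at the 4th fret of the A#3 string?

A#3 is MIDI 58. Adding 4 gives 62, which is D4.

D4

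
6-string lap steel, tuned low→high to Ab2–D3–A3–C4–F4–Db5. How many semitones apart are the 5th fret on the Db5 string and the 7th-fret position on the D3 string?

21 semitones

Db5 at fret 5 → Gb5 (MIDI 78); D3 at fret 7 → A3 (MIDI 57).
78 − 57 = 21, so the two pitches are 21 semitones apart, with Gb5 the higher.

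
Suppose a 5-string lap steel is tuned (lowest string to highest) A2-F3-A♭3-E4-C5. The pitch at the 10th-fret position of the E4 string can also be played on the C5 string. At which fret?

Fret 10 on E4 is MIDI 64 + 10 = 74 (D5). On the C5 string (open MIDI 72), that pitch is 74 − 72 = fret 2.

2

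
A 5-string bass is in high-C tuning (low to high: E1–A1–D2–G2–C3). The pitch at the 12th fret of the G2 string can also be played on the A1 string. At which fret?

22

G2 at fret 12 is G2 + 12 semitones = G3.
The open A1 string is 10 semitones below the open G2, so the same pitch on the A1 string lies at fret 12 + 10 = 22.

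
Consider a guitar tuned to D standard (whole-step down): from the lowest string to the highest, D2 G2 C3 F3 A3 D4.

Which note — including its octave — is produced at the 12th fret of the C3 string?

C4

C3 is MIDI 48. Adding 12 gives 60, which is C4.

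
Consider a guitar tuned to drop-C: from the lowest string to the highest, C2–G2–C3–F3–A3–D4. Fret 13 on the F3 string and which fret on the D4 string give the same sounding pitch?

4

Fret 13 on F3 is MIDI 53 + 13 = 66 (F#4). On the D4 string (open MIDI 62), that pitch is 66 − 62 = fret 4.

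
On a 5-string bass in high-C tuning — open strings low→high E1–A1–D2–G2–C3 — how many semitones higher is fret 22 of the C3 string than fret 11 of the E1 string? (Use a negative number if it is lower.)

31 semitones

C3 at fret 22 → A♯4 (MIDI 70); E1 at fret 11 → D♯2 (MIDI 39).
70 − 39 = 31, so the two pitches are 31 semitones apart.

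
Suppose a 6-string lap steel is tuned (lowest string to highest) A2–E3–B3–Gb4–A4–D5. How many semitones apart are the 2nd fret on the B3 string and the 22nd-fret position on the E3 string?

13 semitones

B3 at fret 2 → Db4 (MIDI 61); E3 at fret 22 → D5 (MIDI 74).
61 − 74 = -13, so the two pitches are 13 semitones apart, with D5 the higher.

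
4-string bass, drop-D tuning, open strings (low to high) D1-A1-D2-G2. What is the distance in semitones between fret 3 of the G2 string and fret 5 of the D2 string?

G2 at fret 3 → A#2 (MIDI 46); D2 at fret 5 → G2 (MIDI 43).
46 − 43 = 3, so the two pitches are 3 semitones apart, with A#2 the higher.

3 semitones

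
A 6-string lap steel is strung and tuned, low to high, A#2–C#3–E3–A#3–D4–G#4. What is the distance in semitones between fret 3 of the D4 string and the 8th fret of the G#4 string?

D4 at fret 3 → F4 (MIDI 65); G#4 at fret 8 → E5 (MIDI 76).
65 − 76 = -11, so the two pitches are 11 semitones apart, with E5 the higher.

11 semitones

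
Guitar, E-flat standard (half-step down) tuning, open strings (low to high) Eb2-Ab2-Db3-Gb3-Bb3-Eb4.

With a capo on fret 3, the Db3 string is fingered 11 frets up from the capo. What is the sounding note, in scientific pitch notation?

The capo raises the open Db3 by 3 semitones to E3; fretting 11 more gives Db3 + 3 + 11 = Db3 + 14 semitones = Eb4.

Eb4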